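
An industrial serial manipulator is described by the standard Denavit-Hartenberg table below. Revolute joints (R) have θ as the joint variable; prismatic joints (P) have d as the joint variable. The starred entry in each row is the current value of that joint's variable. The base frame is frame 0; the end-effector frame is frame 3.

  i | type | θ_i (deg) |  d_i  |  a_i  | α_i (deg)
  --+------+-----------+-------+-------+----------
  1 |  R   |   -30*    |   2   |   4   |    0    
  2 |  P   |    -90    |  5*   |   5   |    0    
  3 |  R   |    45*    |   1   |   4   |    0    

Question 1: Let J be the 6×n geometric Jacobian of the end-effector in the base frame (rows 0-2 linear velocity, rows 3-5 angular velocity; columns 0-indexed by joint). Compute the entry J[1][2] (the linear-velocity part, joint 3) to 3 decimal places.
axis z_2 = (0.0000,0.0000,1.0000); lever o_n−o_2 = (1.0353,-3.8637,1.0000)
cross product → J_v[:, 2] = (3.8637,1.0353,-0.0000)
J_ω[:, 2] = z_2
entry J[1][2] = 1.0353

1.035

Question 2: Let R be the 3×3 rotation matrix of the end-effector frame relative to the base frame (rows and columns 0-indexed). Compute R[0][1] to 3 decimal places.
0.966

End-effector y-axis (col 1 of R) = (0.9659,0.2588,0.0000)
R[0][1] = 0.9659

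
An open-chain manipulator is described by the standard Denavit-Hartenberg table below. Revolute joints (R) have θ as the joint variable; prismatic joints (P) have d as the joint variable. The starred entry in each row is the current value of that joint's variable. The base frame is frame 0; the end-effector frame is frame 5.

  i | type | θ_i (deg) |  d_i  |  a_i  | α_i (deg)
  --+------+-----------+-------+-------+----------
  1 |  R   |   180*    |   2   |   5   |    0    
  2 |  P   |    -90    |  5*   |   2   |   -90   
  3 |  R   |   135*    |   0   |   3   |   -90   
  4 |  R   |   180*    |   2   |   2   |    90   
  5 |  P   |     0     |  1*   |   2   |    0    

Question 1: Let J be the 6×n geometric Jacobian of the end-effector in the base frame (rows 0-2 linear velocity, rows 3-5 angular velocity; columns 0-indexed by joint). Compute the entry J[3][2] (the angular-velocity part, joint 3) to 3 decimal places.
axis z_2 = (-1.0000,0.0000,0.0000); lever o_n−o_2 = (1.0000,-0.7071,2.1213)
cross product → J_v[:, 2] = (0.0000,2.1213,0.7071)
J_ω[:, 2] = z_2
entry J[3][2] = -1.0000

-1.000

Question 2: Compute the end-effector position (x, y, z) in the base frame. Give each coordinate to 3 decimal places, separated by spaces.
after link 1: o_1 = (-5.0000, 0.0000, 2.0000)
after link 2: o_2 = (-5.0000, 2.0000, 7.0000)
after link 3: o_3 = (-5.0000, -0.1213, 4.8787)
after link 4: o_4 = (-5.0000, -0.1213, 7.7071)
after link 5: o_5 = (-4.0000, 1.2929, 9.1213)

-4.000 1.293 9.121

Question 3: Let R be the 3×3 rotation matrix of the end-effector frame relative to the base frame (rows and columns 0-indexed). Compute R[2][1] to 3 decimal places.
0.707

End-effector y-axis (col 1 of R) = (-0.0000,-0.7071,0.7071)
R[2][1] = 0.7071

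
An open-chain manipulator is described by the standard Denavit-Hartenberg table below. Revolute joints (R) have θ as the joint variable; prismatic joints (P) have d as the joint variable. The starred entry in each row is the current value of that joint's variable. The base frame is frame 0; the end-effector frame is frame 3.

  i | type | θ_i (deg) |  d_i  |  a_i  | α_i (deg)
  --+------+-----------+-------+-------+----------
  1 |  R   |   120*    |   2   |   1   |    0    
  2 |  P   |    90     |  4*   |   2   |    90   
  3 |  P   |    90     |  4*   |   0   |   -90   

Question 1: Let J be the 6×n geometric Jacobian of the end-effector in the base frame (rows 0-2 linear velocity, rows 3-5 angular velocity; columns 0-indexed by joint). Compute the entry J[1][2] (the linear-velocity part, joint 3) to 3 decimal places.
0.866

prismatic axis z_2 = (-0.5000,0.8660,0.0000)
J_v[:, 2] = z_2; J_ω[:, 2] = (0,0,0)
entry J[1][2] = 0.8660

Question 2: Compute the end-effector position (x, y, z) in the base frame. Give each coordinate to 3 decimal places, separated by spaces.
-4.232 3.330 6.000

after link 1: o_1 = (-0.5000, 0.8660, 2.0000)
after link 2: o_2 = (-2.2321, -0.1340, 6.0000)
after link 3: o_3 = (-4.2321, 3.3301, 6.0000)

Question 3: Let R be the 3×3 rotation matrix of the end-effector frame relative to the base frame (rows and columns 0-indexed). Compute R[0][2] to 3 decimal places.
End-effector z-axis (col 2 of R) = (0.8660,0.5000,0.0000)
R[0][2] = 0.8660

0.866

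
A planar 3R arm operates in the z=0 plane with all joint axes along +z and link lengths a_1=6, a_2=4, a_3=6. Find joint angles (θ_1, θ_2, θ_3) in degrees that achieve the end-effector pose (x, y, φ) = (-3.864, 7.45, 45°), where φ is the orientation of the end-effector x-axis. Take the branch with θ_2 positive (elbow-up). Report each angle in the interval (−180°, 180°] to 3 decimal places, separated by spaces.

wrist centre = target − a_3·(cos φ, sin φ) = (-8.1066, 3.2074)
cos θ_2 = (76.0048−6²−4²)/(2·6·4) = 0.5001; θ_2 = 59.9934° (elbow-up)
β = atan2(3.2074,-8.1066) = 158.4140°; ψ = atan2(3.4639,8.0004) = 23.4108°
θ_1 = β − ψ = 135.0032°
θ_3 = φ − θ_1 − θ_2 = -149.9966° (wrapped to (-180°,180°])

135.003 59.993 -149.997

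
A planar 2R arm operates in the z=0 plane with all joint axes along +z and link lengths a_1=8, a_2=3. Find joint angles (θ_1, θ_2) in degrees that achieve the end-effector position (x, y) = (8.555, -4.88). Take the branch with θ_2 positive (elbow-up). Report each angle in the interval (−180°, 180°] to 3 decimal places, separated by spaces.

-44.996 59.997

cos θ_2 = (97.0024−8²−3²)/(2·8·3) = 0.5001; θ_2 = 59.9967° (elbow-up)
β = atan2(-4.8800,8.5550) = -29.7016°; ψ = atan2(2.5980,9.5002) = 15.2946°
θ_1 = β − ψ = -44.9962°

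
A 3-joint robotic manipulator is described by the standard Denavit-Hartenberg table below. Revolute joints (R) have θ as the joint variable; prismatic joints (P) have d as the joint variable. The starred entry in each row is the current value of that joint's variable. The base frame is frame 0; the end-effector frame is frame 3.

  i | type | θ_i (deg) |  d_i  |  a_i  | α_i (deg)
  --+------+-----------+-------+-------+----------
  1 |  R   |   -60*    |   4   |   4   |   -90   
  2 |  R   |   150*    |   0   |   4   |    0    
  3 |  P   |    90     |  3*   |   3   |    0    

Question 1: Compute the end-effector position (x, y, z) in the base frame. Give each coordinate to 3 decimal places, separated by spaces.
after link 1: o_1 = (2.0000, -3.4641, 4.0000)
after link 2: o_2 = (0.2679, -0.4641, 2.0000)
after link 3: o_3 = (2.1160, 2.3349, 4.5981)

2.116 2.335 4.598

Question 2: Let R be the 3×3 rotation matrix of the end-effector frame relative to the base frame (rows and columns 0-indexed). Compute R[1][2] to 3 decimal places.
0.500

End-effector z-axis (col 2 of R) = (0.8660,0.5000,0.0000)
R[1][2] = 0.5000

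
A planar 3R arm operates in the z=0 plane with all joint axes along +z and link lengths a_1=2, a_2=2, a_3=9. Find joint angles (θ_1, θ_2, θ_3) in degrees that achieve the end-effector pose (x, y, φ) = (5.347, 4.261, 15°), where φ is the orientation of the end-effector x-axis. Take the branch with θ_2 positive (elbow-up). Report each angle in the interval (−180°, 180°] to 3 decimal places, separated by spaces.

135.011 29.987 -149.998

wrist centre = target − a_3·(cos φ, sin φ) = (-3.3463, 1.9316)
cos θ_2 = (14.9291−2²−2²)/(2·2·2) = 0.8661; θ_2 = 29.9867° (elbow-up)
β = atan2(1.9316,-3.3463) = 150.0048°; ψ = atan2(0.9996,3.7323) = 14.9934°
θ_1 = β − ψ = 135.0115°
θ_3 = φ − θ_1 − θ_2 = -149.9982° (wrapped to (-180°,180°])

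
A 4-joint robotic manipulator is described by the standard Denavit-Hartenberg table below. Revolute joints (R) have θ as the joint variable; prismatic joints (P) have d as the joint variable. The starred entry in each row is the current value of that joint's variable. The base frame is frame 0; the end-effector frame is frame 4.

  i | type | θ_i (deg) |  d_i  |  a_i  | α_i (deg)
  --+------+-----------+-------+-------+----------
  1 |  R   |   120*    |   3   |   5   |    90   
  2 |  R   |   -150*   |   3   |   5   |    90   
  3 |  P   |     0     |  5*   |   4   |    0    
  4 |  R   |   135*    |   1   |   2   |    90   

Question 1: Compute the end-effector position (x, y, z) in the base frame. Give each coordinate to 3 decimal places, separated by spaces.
6.108 -1.750 4.403

after link 1: o_1 = (-2.5000, 4.3301, 3.0000)
after link 2: o_2 = (2.2631, 2.0801, 0.5000)
after link 3: o_3 = (5.2452, -3.0849, 2.8301)
after link 4: o_4 = (6.1076, -1.7502, 4.4033)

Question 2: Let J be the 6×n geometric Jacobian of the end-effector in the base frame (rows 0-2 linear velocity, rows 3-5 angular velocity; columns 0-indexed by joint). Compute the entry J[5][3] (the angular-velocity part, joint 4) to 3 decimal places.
axis z_3 = (0.2500,-0.4330,0.8660); lever o_n−o_3 = (0.8624,1.3348,1.5731)
cross product → J_v[:, 3] = (-1.8371,0.3536,0.7071)
J_ω[:, 3] = z_3
entry J[5][3] = 0.8660

0.866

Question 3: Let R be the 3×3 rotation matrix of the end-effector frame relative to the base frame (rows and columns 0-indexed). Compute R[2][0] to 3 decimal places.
End-effector x-axis (col 0 of R) = (0.3062,0.8839,0.3536)
R[2][0] = 0.3536

0.354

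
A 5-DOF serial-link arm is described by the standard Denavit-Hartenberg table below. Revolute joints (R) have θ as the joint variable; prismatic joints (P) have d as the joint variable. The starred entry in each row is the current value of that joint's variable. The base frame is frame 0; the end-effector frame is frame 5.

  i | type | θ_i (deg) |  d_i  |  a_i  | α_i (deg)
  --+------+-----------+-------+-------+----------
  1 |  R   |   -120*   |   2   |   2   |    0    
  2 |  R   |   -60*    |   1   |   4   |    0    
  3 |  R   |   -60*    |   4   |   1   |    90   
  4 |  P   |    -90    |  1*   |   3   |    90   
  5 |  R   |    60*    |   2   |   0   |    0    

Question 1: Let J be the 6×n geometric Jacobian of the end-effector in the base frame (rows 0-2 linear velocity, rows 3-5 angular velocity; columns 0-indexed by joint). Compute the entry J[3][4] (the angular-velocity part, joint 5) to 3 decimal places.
axis z_4 = (0.5000,-0.8660,-0.0000); lever o_n−o_4 = (1.0000,-1.7321,0.0000)
cross product → J_v[:, 4] = (-0.0000,-0.0000,0.0000)
J_ω[:, 4] = z_4
entry J[3][4] = 0.5000

0.500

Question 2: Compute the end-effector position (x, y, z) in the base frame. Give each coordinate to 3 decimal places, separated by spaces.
-3.634 -2.098 4.000

after link 1: o_1 = (-1.0000, -1.7321, 2.0000)
after link 2: o_2 = (-5.0000, -1.7321, 3.0000)
after link 3: o_3 = (-5.5000, -0.8660, 7.0000)
after link 4: o_4 = (-4.6340, -0.3660, 4.0000)
after link 5: o_5 = (-3.6340, -2.0981, 4.0000)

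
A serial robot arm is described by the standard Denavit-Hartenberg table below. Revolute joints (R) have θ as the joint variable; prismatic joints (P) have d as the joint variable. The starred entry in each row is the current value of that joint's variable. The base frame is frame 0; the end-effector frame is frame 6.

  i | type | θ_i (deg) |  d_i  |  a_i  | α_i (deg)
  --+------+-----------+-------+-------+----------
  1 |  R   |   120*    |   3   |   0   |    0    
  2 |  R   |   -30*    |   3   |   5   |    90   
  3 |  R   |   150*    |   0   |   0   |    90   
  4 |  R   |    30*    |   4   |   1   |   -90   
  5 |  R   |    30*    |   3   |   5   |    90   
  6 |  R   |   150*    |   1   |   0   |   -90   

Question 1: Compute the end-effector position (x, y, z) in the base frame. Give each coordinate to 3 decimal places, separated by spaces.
after link 1: o_1 = (0.0000, 0.0000, 3.0000)
after link 2: o_2 = (0.0000, 5.0000, 6.0000)
after link 3: o_3 = (0.0000, 5.0000, 6.0000)
after link 4: o_4 = (0.5000, 6.2500, 9.8971)
after link 5: o_5 = (5.2631, 3.0514, 8.8571)
after link 6: o_6 = (5.5131, 3.1095, 9.8236)

5.513 3.109 9.824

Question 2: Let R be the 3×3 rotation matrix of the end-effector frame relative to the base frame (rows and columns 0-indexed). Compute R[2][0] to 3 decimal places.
-0.075

End-effector x-axis (col 0 of R) = (0.0580,0.9955,-0.0748)
R[2][0] = -0.0748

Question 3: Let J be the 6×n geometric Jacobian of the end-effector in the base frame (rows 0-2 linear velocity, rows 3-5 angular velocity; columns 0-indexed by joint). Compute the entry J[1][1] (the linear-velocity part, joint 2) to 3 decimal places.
5.513

axis z_1 = (0.0000,0.0000,1.0000); lever o_n−o_1 = (5.5131,3.1095,6.8236)
cross product → J_v[:, 1] = (-3.1095,5.5131,0.0000)
J_ω[:, 1] = z_1
entry J[1][1] = 5.5131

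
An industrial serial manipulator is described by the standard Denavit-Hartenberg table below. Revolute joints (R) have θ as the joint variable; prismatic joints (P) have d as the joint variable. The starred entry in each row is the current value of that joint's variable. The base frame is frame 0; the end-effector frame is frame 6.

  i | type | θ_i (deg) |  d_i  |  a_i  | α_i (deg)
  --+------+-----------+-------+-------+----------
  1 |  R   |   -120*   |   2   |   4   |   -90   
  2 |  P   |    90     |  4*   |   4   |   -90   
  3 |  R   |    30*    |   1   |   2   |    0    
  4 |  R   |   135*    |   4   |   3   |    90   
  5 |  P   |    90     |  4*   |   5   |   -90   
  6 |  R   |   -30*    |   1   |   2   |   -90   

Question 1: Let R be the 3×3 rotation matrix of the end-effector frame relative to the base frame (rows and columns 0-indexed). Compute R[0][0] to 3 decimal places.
0.015

End-effector x-axis (col 0 of R) = (0.0148,0.9915,-0.1294)
R[0][0] = 0.0148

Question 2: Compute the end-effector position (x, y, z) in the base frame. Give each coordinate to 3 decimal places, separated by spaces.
after link 1: o_1 = (-2.0000, -3.4641, 2.0000)
after link 2: o_2 = (1.4641, -5.4641, -2.0000)
after link 3: o_3 = (1.0981, -4.0981, -3.7321)
after link 4: o_4 = (2.4256, -0.2457, -0.8343)
after link 5: o_5 = (1.5796, 6.0162, -1.8695)
after link 6: o_6 = (1.8332, 7.8698, -3.0943)

1.833 7.870 -3.094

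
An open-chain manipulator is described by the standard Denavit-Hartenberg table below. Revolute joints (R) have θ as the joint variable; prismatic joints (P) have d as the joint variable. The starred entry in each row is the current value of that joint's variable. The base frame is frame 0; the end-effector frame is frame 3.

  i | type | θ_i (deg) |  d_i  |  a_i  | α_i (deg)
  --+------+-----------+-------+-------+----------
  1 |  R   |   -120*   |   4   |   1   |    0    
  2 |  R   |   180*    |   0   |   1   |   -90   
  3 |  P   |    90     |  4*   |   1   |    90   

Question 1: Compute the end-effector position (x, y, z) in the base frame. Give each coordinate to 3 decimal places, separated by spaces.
-3.464 2.000 3.000

after link 1: o_1 = (-0.5000, -0.8660, 4.0000)
after link 2: o_2 = (0.0000, -0.0000, 4.0000)
after link 3: o_3 = (-3.4641, 2.0000, 3.0000)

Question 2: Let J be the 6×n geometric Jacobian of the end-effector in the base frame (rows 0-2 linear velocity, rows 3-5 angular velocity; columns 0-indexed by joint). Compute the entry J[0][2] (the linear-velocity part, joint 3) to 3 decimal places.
prismatic axis z_2 = (-0.8660,0.5000,0.0000)
J_v[:, 2] = z_2; J_ω[:, 2] = (0,0,0)
entry J[0][2] = -0.8660

-0.866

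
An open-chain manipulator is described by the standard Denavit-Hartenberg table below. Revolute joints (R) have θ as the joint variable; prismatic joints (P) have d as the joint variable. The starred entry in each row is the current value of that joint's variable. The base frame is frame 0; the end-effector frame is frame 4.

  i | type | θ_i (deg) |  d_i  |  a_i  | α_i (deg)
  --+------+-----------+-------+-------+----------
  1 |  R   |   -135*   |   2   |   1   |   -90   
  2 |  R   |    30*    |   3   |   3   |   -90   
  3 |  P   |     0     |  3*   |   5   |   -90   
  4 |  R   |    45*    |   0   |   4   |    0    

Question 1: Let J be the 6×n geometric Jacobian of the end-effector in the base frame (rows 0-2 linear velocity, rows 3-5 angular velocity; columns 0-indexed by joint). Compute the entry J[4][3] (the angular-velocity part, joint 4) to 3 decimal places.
0.707

axis z_3 = (-0.7071,0.7071,-0.0000); lever o_n−o_3 = (-2.7321,-2.7321,1.0353)
cross product → J_v[:, 3] = (0.7321,0.7321,3.8637)
J_ω[:, 3] = z_3
entry J[4][3] = 0.7071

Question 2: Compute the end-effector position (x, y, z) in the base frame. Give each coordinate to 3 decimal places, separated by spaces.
-5.156 -9.399 -3.563

after link 1: o_1 = (-0.7071, -0.7071, 2.0000)
after link 2: o_2 = (-0.4229, -4.6655, 0.5000)
after link 3: o_3 = (-2.4241, -6.6667, -4.5981)
after link 4: o_4 = (-5.1562, -9.3988, -3.5628)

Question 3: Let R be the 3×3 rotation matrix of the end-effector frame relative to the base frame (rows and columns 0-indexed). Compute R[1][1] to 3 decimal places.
0.183

End-effector y-axis (col 1 of R) = (0.1830,0.1830,0.9659)
R[1][1] = 0.1830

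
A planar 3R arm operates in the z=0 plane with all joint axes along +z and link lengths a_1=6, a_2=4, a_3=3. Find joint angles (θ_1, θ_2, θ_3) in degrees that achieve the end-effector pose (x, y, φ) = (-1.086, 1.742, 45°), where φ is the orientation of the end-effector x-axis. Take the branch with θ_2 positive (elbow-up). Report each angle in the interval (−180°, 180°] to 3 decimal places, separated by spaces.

148.483 150.000 106.517

wrist centre = target − a_3·(cos φ, sin φ) = (-3.2073, -0.3793)
cos θ_2 = (10.4308−6²−4²)/(2·6·4) = -0.8660; θ_2 = 150.0000° (elbow-up)
β = atan2(-0.3793,-3.2073) = -173.2551°; ψ = atan2(2.0000,2.5359) = 38.2620°
θ_1 = β − ψ = -211.5171°
θ_3 = φ − θ_1 − θ_2 = 106.5171° (wrapped to (-180°,180°])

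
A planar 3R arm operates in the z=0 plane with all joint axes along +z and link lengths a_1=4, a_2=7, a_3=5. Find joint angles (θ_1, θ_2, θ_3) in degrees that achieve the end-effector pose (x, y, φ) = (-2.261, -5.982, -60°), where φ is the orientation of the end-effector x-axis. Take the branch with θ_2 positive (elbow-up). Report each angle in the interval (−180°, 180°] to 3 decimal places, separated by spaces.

wrist centre = target − a_3·(cos φ, sin φ) = (-4.7610, -1.6519)
cos θ_2 = (25.3958−4²−7²)/(2·4·7) = -0.7072; θ_2 = 135.0090° (elbow-up)
β = atan2(-1.6519,-4.7610) = -160.8653°; ψ = atan2(4.9490,-0.9505) = 100.8721°
θ_1 = β − ψ = -261.7374°
θ_3 = φ − θ_1 − θ_2 = 66.7284° (wrapped to (-180°,180°])

98.263 135.009 66.728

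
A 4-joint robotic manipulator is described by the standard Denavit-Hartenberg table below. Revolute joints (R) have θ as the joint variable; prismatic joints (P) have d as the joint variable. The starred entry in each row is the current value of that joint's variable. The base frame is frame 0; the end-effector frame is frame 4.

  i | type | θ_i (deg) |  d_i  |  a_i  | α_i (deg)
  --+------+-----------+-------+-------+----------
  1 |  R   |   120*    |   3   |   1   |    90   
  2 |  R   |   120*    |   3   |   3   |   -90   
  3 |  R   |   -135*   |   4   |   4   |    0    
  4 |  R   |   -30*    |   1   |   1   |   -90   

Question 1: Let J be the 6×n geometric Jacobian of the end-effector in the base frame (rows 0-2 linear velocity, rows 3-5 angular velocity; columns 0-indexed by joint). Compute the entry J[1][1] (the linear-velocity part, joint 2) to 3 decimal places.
2.761

axis z_1 = (0.8660,0.5000,0.0000); lever o_n−o_1 = (7.2382,-0.3624,-3.1879)
cross product → J_v[:, 1] = (-1.5940,2.7608,-3.9330)
J_ω[:, 1] = z_1
entry J[1][1] = 2.7608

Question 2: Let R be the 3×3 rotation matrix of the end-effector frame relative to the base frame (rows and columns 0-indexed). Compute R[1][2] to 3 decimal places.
0.371

End-effector z-axis (col 2 of R) = (0.9012,0.3709,0.2241)
R[1][2] = 0.3709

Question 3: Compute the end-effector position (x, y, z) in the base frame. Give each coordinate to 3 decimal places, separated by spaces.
after link 1: o_1 = (-0.5000, 0.8660, 3.0000)
after link 2: o_2 = (2.8481, 1.0670, 5.5981)
after link 3: o_3 = (6.3225, 0.7059, 1.1486)
after link 4: o_4 = (6.7382, 0.5036, -0.1879)

6.738 0.504 -0.188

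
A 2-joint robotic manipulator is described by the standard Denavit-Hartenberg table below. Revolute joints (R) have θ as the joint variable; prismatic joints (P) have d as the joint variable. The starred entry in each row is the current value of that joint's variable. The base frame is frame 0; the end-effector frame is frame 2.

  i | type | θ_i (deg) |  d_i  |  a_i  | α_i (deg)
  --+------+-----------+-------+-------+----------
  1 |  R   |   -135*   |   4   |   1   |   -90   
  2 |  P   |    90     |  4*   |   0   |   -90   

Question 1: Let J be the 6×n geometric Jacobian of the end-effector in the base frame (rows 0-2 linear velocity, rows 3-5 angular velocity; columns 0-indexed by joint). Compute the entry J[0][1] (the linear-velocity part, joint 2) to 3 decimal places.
0.707

prismatic axis z_1 = (0.7071,-0.7071,0.0000)
J_v[:, 1] = z_1; J_ω[:, 1] = (0,0,0)
entry J[0][1] = 0.7071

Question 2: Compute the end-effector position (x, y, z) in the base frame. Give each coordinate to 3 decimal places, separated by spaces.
2.121 -3.536 4.000

after link 1: o_1 = (-0.7071, -0.7071, 4.0000)
after link 2: o_2 = (2.1213, -3.5355, 4.0000)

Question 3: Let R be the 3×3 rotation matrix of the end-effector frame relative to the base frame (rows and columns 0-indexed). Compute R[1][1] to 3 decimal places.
0.707

End-effector y-axis (col 1 of R) = (-0.7071,0.7071,-0.0000)
R[1][1] = 0.7071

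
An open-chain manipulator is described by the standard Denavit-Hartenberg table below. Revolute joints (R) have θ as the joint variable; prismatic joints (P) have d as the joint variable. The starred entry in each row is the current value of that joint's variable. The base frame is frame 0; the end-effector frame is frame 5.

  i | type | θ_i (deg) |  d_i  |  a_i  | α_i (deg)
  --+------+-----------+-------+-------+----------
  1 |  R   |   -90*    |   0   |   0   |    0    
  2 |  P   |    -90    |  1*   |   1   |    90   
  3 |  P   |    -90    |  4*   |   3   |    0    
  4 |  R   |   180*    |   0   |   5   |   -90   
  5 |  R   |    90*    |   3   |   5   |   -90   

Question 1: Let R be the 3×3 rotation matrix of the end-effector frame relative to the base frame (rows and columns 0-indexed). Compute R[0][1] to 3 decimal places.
-1.000

End-effector y-axis (col 1 of R) = (-1.0000,-0.0000,-0.0000)
R[0][1] = -1.0000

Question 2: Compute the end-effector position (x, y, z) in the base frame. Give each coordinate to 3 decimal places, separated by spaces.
after link 1: o_1 = (0.0000, 0.0000, 0.0000)
after link 2: o_2 = (-1.0000, -0.0000, 1.0000)
after link 3: o_3 = (-1.0000, 4.0000, -2.0000)
after link 4: o_4 = (-1.0000, 4.0000, 3.0000)
after link 5: o_5 = (2.0000, -1.0000, 3.0000)

2.000 -1.000 3.000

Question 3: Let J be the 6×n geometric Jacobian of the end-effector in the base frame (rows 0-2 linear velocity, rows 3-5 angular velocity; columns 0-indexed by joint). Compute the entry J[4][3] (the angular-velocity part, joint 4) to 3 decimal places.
axis z_3 = (-0.0000,1.0000,0.0000); lever o_n−o_3 = (3.0000,-5.0000,5.0000)
cross product → J_v[:, 3] = (5.0000,0.0000,-3.0000)
J_ω[:, 3] = z_3
entry J[4][3] = 1.0000

1.000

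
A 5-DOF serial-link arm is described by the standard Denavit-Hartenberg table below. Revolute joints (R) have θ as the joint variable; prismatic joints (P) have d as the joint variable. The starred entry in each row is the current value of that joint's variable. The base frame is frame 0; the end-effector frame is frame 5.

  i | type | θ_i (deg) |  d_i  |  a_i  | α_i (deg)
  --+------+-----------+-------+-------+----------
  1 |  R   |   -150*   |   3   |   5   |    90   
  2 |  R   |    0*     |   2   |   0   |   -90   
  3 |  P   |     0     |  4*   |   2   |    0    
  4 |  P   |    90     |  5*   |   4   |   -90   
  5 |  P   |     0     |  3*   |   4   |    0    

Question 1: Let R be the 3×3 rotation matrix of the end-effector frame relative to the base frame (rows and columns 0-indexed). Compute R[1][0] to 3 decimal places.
-0.866

End-effector x-axis (col 0 of R) = (0.5000,-0.8660,0.0000)
R[1][0] = -0.8660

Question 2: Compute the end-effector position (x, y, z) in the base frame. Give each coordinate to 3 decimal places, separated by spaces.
after link 1: o_1 = (-4.3301, -2.5000, 3.0000)
after link 2: o_2 = (-5.3301, -0.7679, 3.0000)
after link 3: o_3 = (-7.0622, -1.7679, 7.0000)
after link 4: o_4 = (-5.0622, -5.2321, 12.0000)
after link 5: o_5 = (-0.4641, -7.1962, 12.0000)

-0.464 -7.196 12.000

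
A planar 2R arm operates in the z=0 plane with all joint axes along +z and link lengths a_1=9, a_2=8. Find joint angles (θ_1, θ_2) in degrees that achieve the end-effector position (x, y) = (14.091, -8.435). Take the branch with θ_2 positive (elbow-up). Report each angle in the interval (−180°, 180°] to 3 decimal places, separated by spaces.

-45.003 30.002

cos θ_2 = (269.7055−9²−8²)/(2·9·8) = 0.8660; θ_2 = 30.0017° (elbow-up)
β = atan2(-8.4350,14.0910) = -30.9051°; ψ = atan2(4.0002,15.9281) = 14.0978°
θ_1 = β − ψ = -45.0029°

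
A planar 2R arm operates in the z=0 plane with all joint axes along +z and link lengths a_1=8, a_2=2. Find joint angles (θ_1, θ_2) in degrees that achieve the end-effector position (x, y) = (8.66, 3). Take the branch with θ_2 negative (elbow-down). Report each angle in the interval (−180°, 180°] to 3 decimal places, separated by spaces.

30.002 -60.009

cos θ_2 = (83.9956−8²−2²)/(2·8·2) = 0.4999; θ_2 = -60.0091° (elbow-down)
β = atan2(3.0000,8.6600) = 19.1071°; ψ = atan2(-1.7322,8.9997) = -10.8947°
θ_1 = β − ψ = 30.0018°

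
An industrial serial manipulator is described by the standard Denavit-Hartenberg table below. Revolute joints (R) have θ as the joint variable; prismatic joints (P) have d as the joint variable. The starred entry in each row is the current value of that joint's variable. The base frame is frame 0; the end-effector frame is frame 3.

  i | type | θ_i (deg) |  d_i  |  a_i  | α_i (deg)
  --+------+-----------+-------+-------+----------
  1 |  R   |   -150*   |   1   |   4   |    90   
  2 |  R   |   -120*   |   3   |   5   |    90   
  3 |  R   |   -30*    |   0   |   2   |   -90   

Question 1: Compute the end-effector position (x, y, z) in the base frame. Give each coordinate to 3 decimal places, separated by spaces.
-1.549 1.415 -4.830

after link 1: o_1 = (-3.4641, -2.0000, 1.0000)
after link 2: o_2 = (-2.7990, 1.8481, -3.3301)
after link 3: o_3 = (-1.5490, 1.4151, -4.8301)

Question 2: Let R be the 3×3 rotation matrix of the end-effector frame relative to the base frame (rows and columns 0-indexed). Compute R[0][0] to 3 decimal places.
End-effector x-axis (col 0 of R) = (0.6250,-0.2165,-0.7500)
R[0][0] = 0.6250

0.625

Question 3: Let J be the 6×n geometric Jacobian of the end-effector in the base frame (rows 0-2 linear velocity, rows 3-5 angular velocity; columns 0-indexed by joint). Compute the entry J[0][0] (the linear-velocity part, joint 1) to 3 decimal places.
-1.415

axis z_0 = ẑ; lever o_n−o_0 = (-1.5490,1.4151,-4.8301)
cross product → J_v[:, 0] = (-1.4151,-1.5490,0.0000)
J_ω[:, 0] = z_0
entry J[0][0] = -1.4151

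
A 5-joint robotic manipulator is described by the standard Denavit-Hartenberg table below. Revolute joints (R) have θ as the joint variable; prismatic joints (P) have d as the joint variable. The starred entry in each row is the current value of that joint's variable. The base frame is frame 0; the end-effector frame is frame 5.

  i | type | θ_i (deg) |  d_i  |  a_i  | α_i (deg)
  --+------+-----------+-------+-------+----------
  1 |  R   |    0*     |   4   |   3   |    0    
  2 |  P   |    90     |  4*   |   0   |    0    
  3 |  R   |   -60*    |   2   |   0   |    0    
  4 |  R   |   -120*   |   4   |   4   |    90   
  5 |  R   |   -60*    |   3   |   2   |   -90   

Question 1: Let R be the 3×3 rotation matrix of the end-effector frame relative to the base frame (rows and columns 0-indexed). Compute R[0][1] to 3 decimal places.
End-effector y-axis (col 1 of R) = (1.0000,0.0000,-0.0000)
R[0][1] = 1.0000

1.000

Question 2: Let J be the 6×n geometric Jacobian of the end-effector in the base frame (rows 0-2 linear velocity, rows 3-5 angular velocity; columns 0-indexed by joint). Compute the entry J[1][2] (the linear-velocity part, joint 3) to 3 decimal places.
axis z_2 = (0.0000,0.0000,1.0000); lever o_n−o_2 = (-3.0000,-5.0000,4.2679)
cross product → J_v[:, 2] = (5.0000,-3.0000,0.0000)
J_ω[:, 2] = z_2
entry J[1][2] = -3.0000

-3.000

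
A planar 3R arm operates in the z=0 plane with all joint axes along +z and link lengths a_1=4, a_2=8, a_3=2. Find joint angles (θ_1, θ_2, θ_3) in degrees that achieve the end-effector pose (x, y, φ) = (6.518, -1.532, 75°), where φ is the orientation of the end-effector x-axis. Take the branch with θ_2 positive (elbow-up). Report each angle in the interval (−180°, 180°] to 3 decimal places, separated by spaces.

-119.994 119.997 74.997

wrist centre = target − a_3·(cos φ, sin φ) = (6.0004, -3.4639)
cos θ_2 = (48.0026−4²−8²)/(2·4·8) = -0.5000; θ_2 = 119.9973° (elbow-up)
β = atan2(-3.4639,6.0004) = -29.9967°; ψ = atan2(6.9284,0.0003) = 89.9973°
θ_1 = β − ψ = -119.9940°
θ_3 = φ − θ_1 − θ_2 = 74.9967° (wrapped to (-180°,180°])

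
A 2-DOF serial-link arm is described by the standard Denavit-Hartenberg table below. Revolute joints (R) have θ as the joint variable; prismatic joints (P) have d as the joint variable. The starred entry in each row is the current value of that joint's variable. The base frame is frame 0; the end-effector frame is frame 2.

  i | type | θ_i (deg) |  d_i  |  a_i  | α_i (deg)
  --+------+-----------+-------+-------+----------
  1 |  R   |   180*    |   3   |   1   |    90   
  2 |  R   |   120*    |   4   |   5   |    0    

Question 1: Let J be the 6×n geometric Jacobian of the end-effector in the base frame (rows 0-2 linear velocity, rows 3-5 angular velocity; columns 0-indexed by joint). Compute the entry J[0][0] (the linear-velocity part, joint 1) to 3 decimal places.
axis z_0 = ẑ; lever o_n−o_0 = (1.5000,4.0000,7.3301)
cross product → J_v[:, 0] = (-4.0000,1.5000,0.0000)
J_ω[:, 0] = z_0
entry J[0][0] = -4.0000

-4.000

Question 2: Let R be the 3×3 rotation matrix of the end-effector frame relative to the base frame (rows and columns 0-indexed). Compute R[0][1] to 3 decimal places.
End-effector y-axis (col 1 of R) = (0.8660,-0.0000,-0.5000)
R[0][1] = 0.8660

0.866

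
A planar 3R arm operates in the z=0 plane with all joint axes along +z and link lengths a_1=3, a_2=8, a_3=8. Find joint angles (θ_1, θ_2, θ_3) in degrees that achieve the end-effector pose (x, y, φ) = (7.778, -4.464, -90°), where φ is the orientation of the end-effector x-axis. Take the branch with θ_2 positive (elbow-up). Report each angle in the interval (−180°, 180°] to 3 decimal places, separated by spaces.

-44.996 89.999 -135.003

wrist centre = target − a_3·(cos φ, sin φ) = (7.7780, 3.5360)
cos θ_2 = (73.0006−3²−8²)/(2·3·8) = 0.0000; θ_2 = 89.9993° (elbow-up)
β = atan2(3.5360,7.7780) = 24.4473°; ψ = atan2(8.0000,3.0001) = 69.4433°
θ_1 = β − ψ = -44.9961°
θ_3 = φ − θ_1 − θ_2 = -135.0032° (wrapped to (-180°,180°])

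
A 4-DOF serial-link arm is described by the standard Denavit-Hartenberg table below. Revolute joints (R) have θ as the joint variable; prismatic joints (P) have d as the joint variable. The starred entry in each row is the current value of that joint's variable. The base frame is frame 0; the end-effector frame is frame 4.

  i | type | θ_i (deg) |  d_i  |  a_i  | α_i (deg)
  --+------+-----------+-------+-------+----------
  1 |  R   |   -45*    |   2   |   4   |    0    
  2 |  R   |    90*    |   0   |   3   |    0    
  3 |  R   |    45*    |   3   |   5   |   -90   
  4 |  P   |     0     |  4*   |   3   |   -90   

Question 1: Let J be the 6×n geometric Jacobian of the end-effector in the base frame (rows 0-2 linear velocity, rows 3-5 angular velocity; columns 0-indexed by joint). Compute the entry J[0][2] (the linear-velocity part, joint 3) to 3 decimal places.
axis z_2 = (0.0000,0.0000,1.0000); lever o_n−o_2 = (-4.0000,8.0000,3.0000)
cross product → J_v[:, 2] = (-8.0000,-4.0000,0.0000)
J_ω[:, 2] = z_2
entry J[0][2] = -8.0000

-8.000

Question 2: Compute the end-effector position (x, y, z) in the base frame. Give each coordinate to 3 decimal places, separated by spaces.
0.950 7.293 5.000

after link 1: o_1 = (2.8284, -2.8284, 2.0000)
after link 2: o_2 = (4.9497, -0.7071, 2.0000)
after link 3: o_3 = (4.9497, 4.2929, 5.0000)
after link 4: o_4 = (0.9497, 7.2929, 5.0000)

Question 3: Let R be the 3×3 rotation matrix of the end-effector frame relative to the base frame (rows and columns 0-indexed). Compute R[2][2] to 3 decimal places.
End-effector z-axis (col 2 of R) = (-0.0000,0.0000,-1.0000)
R[2][2] = -1.0000

-1.000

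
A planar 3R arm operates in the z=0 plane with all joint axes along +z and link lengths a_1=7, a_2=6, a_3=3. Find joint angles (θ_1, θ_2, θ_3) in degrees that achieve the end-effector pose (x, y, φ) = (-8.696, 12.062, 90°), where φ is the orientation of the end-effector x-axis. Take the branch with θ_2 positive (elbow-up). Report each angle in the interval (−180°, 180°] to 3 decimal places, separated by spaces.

wrist centre = target − a_3·(cos φ, sin φ) = (-8.6960, 9.0620)
cos θ_2 = (157.7403−7²−6²)/(2·7·6) = 0.8660; θ_2 = 30.0080° (elbow-up)
β = atan2(9.0620,-8.6960) = 133.8193°; ψ = atan2(3.0007,12.1957) = 13.8229°
θ_1 = β − ψ = 119.9964°
θ_3 = φ − θ_1 − θ_2 = -60.0044° (wrapped to (-180°,180°])

119.996 30.008 -60.004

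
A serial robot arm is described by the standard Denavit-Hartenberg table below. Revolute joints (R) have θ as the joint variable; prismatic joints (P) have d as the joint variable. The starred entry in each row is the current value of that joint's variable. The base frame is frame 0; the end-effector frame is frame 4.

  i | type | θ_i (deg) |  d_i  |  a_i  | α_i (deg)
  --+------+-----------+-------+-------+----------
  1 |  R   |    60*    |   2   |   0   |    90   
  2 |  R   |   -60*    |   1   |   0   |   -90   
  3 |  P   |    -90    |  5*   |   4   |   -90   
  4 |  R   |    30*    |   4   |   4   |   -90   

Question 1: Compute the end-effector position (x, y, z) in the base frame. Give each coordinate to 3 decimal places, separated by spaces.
9.629 -0.250 0.036

after link 1: o_1 = (0.0000, 0.0000, 2.0000)
after link 2: o_2 = (0.8660, -0.5000, 2.0000)
after link 3: o_3 = (6.4952, 1.2500, 4.5000)
after link 4: o_4 = (9.6292, -0.2500, 0.0359)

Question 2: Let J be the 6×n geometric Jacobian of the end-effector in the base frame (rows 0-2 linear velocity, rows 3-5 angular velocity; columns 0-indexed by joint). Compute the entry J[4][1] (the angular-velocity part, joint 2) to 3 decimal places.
axis z_1 = (0.8660,-0.5000,0.0000); lever o_n−o_1 = (9.6292,-0.2500,-1.9641)
cross product → J_v[:, 1] = (0.9821,1.7010,4.5981)
J_ω[:, 1] = z_1
entry J[4][1] = -0.5000

-0.500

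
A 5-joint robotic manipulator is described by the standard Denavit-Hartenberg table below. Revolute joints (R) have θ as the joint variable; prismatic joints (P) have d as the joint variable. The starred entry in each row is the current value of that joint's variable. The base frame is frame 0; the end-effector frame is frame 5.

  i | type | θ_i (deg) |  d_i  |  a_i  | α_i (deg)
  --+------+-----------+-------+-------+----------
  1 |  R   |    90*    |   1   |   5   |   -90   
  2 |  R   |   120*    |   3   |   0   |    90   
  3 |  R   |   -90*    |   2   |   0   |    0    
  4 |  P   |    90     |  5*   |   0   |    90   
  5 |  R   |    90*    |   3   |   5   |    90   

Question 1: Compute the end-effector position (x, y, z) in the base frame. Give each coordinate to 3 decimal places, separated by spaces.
-0.000 15.392 -5.000

after link 1: o_1 = (0.0000, 5.0000, 1.0000)
after link 2: o_2 = (-3.0000, 5.0000, 1.0000)
after link 3: o_3 = (-3.0000, 6.7321, 0.0000)
after link 4: o_4 = (-3.0000, 11.0622, -2.5000)
after link 5: o_5 = (-0.0000, 15.3923, -5.0000)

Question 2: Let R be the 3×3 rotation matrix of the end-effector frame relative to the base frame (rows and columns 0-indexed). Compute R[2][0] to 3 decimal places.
End-effector x-axis (col 0 of R) = (-0.0000,0.8660,-0.5000)
R[2][0] = -0.5000

-0.500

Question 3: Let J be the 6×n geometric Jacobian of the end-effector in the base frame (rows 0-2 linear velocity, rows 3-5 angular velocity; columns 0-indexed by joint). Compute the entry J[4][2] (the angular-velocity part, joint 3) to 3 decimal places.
0.866

axis z_2 = (-0.0000,0.8660,-0.5000); lever o_n−o_2 = (3.0000,10.3923,-6.0000)
cross product → J_v[:, 2] = (-0.0000,-1.5000,-2.5981)
J_ω[:, 2] = z_2
entry J[4][2] = 0.8660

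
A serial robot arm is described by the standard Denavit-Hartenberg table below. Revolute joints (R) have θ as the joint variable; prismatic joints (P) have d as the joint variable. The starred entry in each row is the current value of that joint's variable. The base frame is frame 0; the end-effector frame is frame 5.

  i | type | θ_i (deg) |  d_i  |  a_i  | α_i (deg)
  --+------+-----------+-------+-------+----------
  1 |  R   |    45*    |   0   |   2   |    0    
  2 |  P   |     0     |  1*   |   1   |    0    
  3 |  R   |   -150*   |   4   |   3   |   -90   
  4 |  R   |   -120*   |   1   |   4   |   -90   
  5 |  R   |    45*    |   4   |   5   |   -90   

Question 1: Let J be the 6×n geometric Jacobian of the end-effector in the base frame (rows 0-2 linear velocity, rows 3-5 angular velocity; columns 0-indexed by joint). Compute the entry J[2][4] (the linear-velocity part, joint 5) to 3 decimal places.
axis z_4 = (-0.2241,-0.8365,0.5000); lever o_n−o_4 = (-3.8541,-0.7235,5.0619)
cross product → J_v[:, 4] = (-3.8726,-0.7925,-3.0619)
J_ω[:, 4] = z_4
entry J[2][4] = -3.0619

-3.062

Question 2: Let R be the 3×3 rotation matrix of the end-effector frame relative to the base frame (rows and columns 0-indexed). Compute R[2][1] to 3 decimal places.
End-effector y-axis (col 1 of R) = (0.2241,0.8365,-0.5000)
R[2][1] = -0.5000

-0.500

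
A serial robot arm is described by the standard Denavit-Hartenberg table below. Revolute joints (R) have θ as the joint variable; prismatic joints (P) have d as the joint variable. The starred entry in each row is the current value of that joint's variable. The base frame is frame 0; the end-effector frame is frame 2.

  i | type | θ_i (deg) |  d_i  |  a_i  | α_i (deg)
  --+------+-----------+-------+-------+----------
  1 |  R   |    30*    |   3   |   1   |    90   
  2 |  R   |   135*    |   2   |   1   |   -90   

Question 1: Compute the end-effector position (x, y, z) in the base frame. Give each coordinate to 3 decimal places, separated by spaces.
1.254 -1.586 3.707

after link 1: o_1 = (0.8660, 0.5000, 3.0000)
after link 2: o_2 = (1.2537, -1.5856, 3.7071)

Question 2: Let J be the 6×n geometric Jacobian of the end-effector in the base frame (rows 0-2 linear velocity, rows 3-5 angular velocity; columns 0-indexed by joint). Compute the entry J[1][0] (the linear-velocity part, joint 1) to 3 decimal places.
axis z_0 = ẑ; lever o_n−o_0 = (1.2537,-1.5856,3.7071)
cross product → J_v[:, 0] = (1.5856,1.2537,-0.0000)
J_ω[:, 0] = z_0
entry J[1][0] = 1.2537

1.254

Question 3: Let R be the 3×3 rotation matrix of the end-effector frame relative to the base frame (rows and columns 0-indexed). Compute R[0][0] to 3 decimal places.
-0.612

End-effector x-axis (col 0 of R) = (-0.6124,-0.3536,0.7071)
R[0][0] = -0.6124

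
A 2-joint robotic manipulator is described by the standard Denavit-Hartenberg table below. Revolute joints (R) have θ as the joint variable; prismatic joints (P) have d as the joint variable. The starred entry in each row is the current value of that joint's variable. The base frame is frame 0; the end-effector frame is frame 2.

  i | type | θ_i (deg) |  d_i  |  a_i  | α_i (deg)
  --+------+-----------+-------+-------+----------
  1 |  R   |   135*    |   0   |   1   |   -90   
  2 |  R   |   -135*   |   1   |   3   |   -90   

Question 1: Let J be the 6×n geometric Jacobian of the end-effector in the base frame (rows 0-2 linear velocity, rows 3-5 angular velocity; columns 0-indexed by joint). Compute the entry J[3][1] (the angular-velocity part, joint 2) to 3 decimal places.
-0.707

axis z_1 = (-0.7071,-0.7071,0.0000); lever o_n−o_1 = (0.7929,-2.2071,2.1213)
cross product → J_v[:, 1] = (-1.5000,1.5000,2.1213)
J_ω[:, 1] = z_1
entry J[3][1] = -0.7071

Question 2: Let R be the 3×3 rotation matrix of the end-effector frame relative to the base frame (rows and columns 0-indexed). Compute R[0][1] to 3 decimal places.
End-effector y-axis (col 1 of R) = (0.7071,0.7071,-0.0000)
R[0][1] = 0.7071

0.707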